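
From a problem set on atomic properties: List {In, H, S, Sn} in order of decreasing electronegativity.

S, H, Sn, In

H is in period 1, group 1; S is in period 3, group 16; In is in period 5, group 13; Sn is in period 5, group 14.
Atoms toward the upper right of the periodic table pull bonding electrons most strongly.
Neither a single period nor a single group — weigh both effects.
Sn > In: both are in period 5; the period trend gives Sn the larger value.
H > Sn: period and group pull opposite ways; the down-group shift dominates (2.20 vs 1.96).
S > H: period and group pull opposite ways; the across-period shift dominates (2.58 vs 2.20).
For reference (Pauling): H 2.20, S 2.58, In 1.78, Sn 1.96.
So from highest to lowest: S > H > Sn > In.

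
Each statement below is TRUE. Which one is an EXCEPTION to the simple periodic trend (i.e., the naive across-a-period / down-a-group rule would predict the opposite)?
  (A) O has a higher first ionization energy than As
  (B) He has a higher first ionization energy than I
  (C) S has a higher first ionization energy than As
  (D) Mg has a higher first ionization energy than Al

The general trend: first ionization energy increases across a period and decreases down a group.
(A) O (period 2, group 16) vs As (period 4, group 15): the stated order agrees with the simple trend.
(B) He (period 1, group 18) vs I (period 5, group 17): the stated order agrees with the simple trend.
(C) S (period 3, group 16) vs As (period 4, group 15): the stated order agrees with the simple trend.
(D) Mg (period 3, group 2) vs Al (period 3, group 13): the stated order contradicts the simple trend.
The exception is (D): Al's single 3p electron is easier to remove than one from Mg's filled 3s².

(D)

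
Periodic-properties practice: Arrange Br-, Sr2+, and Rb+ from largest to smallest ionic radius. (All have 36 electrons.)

All of these have 36 electrons, so size is governed by nuclear charge alone: the more protons, the stronger the pull on the same electron cloud, and the smaller the ion.
Nuclear charges: Sr2+ (Z=38), Rb+ (Z=37), Br- (Z=35).
Largest to smallest: Br- > Rb+ > Sr2+.

Br- > Rb+ > Sr2+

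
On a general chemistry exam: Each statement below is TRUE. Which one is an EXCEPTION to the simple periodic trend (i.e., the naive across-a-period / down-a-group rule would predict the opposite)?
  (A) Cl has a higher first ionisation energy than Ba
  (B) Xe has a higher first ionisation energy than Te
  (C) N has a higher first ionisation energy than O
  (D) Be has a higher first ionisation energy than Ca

The general trend: first ionisation energy increases across a period and decreases down a group.
(A) Cl (period 3, group 17) vs Ba (period 6, group 2): the stated order agrees with the simple trend.
(B) Xe (period 5, group 18) vs Te (period 5, group 16): the stated order agrees with the simple trend.
(C) N (period 2, group 15) vs O (period 2, group 16): the stated order contradicts the simple trend.
(D) Be (period 2, group 2) vs Ca (period 4, group 2): the stated order agrees with the simple trend.
The exception is (C): pairing an electron in O's 2p⁴ costs repulsion energy, so O ionizes more easily than half-filled N (2p³).

(C)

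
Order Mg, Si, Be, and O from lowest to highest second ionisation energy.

After 1 electron has been removed, what remains? Mg⁺ still has 1 valence electron; Si⁺ still has 3 valence electrons; Be⁺ still has 1 valence electron; O⁺ still has 5 valence electrons.
All are still removing valence electrons, so compare the +1 ions as you would atoms: IE_2 generally rises across a period (higher Z_eff) and falls down a group (larger shell), subject to the usual subshell exceptions.
Valence configurations: Mg⁺ [Ne]3s¹, Si⁺ [Ne]3s²3p¹, Be⁺ [He]2s¹, O⁺ [He]2s²2p³.
The numbers (kJ/mol): Mg 1451, Si 1577, Be 1757, O 3388.
Overall IE_2 order: Mg < Si < Be < O.

Mg < Si < Be < O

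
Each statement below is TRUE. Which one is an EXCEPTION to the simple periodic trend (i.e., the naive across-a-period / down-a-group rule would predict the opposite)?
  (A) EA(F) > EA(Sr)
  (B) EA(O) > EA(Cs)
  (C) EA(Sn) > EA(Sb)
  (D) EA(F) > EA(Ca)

(C)

The general trend: electron affinity increases across a period and decreases down a group.
(A) F (period 2, group 17) vs Sr (period 5, group 2): the stated order agrees with the simple trend.
(B) O (period 2, group 16) vs Cs (period 6, group 1): the stated order agrees with the simple trend.
(C) Sn (period 5, group 14) vs Sb (period 5, group 15): the stated order contradicts the simple trend.
(D) F (period 2, group 17) vs Ca (period 4, group 2): the stated order agrees with the simple trend.
The exception is (C): adding an electron to Sb's half-filled 5p³ is unfavourable, so Sn has the more exothermic EA.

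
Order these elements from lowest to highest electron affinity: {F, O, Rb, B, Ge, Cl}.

B is in period 2, group 13; O is in period 2, group 16; F is in period 2, group 17; Cl is in period 3, group 17; Ge is in period 4, group 14; Rb is in period 5, group 1.
Atoms with high Z_eff and room in the valence shell (especially the halogens) have the most exothermic electron affinities.
Neither a single period nor a single group — weigh both effects.
Rb > B: this pair runs against the simple trend — see the exception note.
Ge > Rb: both effects reinforce here, so Ge is clearly the higher of the two.
O > Ge: both effects reinforce here, so O is clearly the higher of the two.
F > O: both are in period 2; the period trend gives F the larger value.
Cl > F: this pair runs against the simple trend — see the exception note.
Note the exception: Rb has a higher electron affinity than B, contrary to the simple trend — B's ns²np¹ configuration gives only a small electron affinity — the sparsely filled np subshell binds an added electron weakly.
Note the exception: Cl has a higher electron affinity than F, contrary to the simple trend — F's small 2p subshell makes the incoming electron feel strong e⁻–e⁻ repulsion, so Cl actually releases more energy on gaining an electron.
For reference (kJ/mol): B 27, O 141, F 328, Cl 349, Ge 119, Rb 47.
So from lowest to highest: B < Rb < Ge < O < F < Cl.

B < Rb < Ge < O < F < Cl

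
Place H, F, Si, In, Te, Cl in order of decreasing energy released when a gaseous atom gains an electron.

H is in period 1, group 1; F is in period 2, group 17; Si is in period 3, group 14; Cl is in period 3, group 17; In is in period 5, group 13; Te is in period 5, group 16.
Adding an electron releases more energy for atoms nearer the top right (short of the noble gases).
These span different periods and groups, so the two trends combine.
H > In: period and group pull opposite ways; the down-group shift dominates (73 vs 29 kJ/mol).
Si > H: period and group pull opposite ways; the across-period shift dominates (134 vs 73 kJ/mol).
Te > Si: the two effects oppose for this pair; the across-period effect wins (190 vs 134 kJ/mol).
F > Te: relative to Te, both the across-period and down-group shifts push F's electron affinity up.
Cl > F: this pair runs against the simple trend — see the exception note.
Note the exception: Cl has a higher electron affinity than F, contrary to the simple trend — F's small 2p subshell makes the incoming electron feel strong e⁻–e⁻ repulsion, so Cl actually releases more energy on gaining an electron.
Approximate values (kJ/mol): H 73, F 328, Si 134, Cl 349, In 29, Te 190.
So from highest to lowest: Cl > F > Te > Si > H > In.

Cl, F, Te, Si, H, In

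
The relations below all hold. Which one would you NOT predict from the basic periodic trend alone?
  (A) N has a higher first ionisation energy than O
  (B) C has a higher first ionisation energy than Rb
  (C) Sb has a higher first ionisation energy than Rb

(A)

The general trend: first ionisation energy increases across a period and decreases down a group.
(A) N (period 2, group 15) vs O (period 2, group 16): the stated order contradicts the simple trend.
(B) C (period 2, group 14) vs Rb (period 5, group 1): the stated order agrees with the simple trend.
(C) Sb (period 5, group 15) vs Rb (period 5, group 1): the stated order agrees with the simple trend.
The exception is (A): pairing an electron in O's 2p⁴ costs repulsion energy, so O ionizes more easily than half-filled N (2p³).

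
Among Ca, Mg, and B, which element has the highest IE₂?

B

The second ionization energy removes an electron from the +1 ion. For each element: Ca⁺ still has 1 valence electron; Mg⁺ still has 1 valence electron; B⁺ still has 2 valence electrons.
All are still removing valence electrons, so compare the +1 ions as you would atoms: IE_2 generally rises across a period (higher Z_eff) and falls down a group (larger shell), subject to the usual subshell exceptions.
Valence configurations: Ca⁺ [Ar]4s¹, Mg⁺ [Ne]3s¹, B⁺ [He]2s².
Tabulated IE_2 (kJ/mol): Ca 1145, Mg 1451, B 2427.
Hence IE_2: Ca < Mg < B.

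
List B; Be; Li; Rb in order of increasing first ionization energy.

Rb, Li, B, Be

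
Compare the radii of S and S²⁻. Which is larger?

Forming S²⁻ adds 2 electrons to S. More electron–electron repulsion in the same shell, with unchanged nuclear charge, lets the cloud expand.
An anion is larger than its parent atom: S²⁻ > S.

S²⁻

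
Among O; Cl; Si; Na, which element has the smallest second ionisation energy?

Si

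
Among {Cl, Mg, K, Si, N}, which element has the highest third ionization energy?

Consider each +2 ion: Cl²⁺ still has 5 valence electrons; Mg²⁺ is the bare [Ne] core; K²⁺ is already 1 electron into the core; Si²⁺ still has 2 valence electrons; N²⁺ still has 3 valence electrons.
Usually core removal costs more than valence removal, but here the competition is close: a tightly held n=2 valence electron can cost more to remove than an n=3 core electron, so the actual values have to decide it.
Valence configurations: Cl²⁺ [Ne]3s²3p³, Si²⁺ [Ne]3s², N²⁺ [He]2s²2p¹.
Approximate IE_3 values (kJ/mol): Cl 3822, Mg 7733, K 4420, Si 3232, N 4578.
Putting it together, IE_3: Si < Cl < K < N < Mg.

Mg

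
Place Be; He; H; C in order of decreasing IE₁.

IE₁ increases left→right with effective nuclear charge and decreases top→bottom as the valence shell moves farther out.
Neither a single period nor a single group — weigh both effects.
C > Be: both are in period 2; the period trend gives C the larger value.
H > C: the two effects oppose for this pair; the down-group effect wins (1312 vs 1086 kJ/mol).
He > H: He lies to the right of H in period 1, so the across-period effect alone puts He higher.
Approximate values (kJ/mol): H 1312, He 2372, Be 900, C 1086.
So from highest to lowest: He > H > C > Be.

He > H > C > Be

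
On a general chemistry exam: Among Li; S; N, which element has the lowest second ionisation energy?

S

Consider each +1 ion: Li⁺ is the bare [He] core; S⁺ still has 5 valence electrons; N⁺ still has 4 valence electrons.
Pulling an electron out of a noble-gas core costs far more than removing a remaining valence electron, so Li sits at the high end of IE_2.
Valence configurations: S⁺ [Ne]3s²3p³, N⁺ [He]2s²2p².
The numbers (kJ/mol): Li 7298, S 2252, N 2856.
Overall IE_2 order: S < N < Li.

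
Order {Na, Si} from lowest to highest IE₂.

After 1 electron has been removed, what remains? Na⁺ is the bare [Ne] core; Si⁺ still has 3 valence electrons.
Core electrons are held far more tightly than valence electrons, so Na tops the IE_2 order.
Approximate IE_2 values (kJ/mol): Na 4562, Si 1577.
So the second ionization energies run Si < Na.

Si < Na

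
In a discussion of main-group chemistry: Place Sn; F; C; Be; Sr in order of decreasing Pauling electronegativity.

Be is in period 2, group 2; C is in period 2, group 14; F is in period 2, group 17; Sr is in period 5, group 2; Sn is in period 5, group 14.
EN rises left→right (higher Z_eff, smaller atoms) and falls top→bottom (larger, more shielded atoms).
These span different periods and groups, so the two trends combine.
Be > Sr: they share group 2; the group trend gives Be the larger value.
Sn > Be: the two effects oppose for this pair; the across-period effect wins (1.96 vs 1.57).
C > Sn: they share group 14; the group trend gives C the larger value.
F > C: both are in period 2; the period trend gives F the larger value.
Tabulated electronegativity (Pauling): Be 1.57, C 2.55, F 3.98, Sr 0.95, Sn 1.96.
So from highest to lowest: F > C > Sn > Be > Sr.

F > C > Sn > Be > Sr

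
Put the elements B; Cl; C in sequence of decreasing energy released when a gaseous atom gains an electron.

Cl, C, B

B is in period 2, group 13; C is in period 2, group 14; Cl is in period 3, group 17.
Electron affinity generally becomes more exothermic across a period toward the halogens and less exothermic down a group.
These span different periods and groups, so the two trends combine.
C > B: C lies to the right of B in period 2, so the across-period effect alone puts C higher.
Cl > C: the two effects oppose for this pair; the across-period effect wins (349 vs 122 kJ/mol).
For reference (kJ/mol): B 27, C 122, Cl 349.
So from highest to lowest: Cl > C > B.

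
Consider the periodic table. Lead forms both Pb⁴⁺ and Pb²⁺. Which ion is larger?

Pb²⁺

Both ions have Z = 82 protons, but Pb⁴⁺ has lost more electrons, so its remaining electrons feel a larger effective nuclear charge per electron and are pulled in more tightly.
Higher positive charge → smaller ion, so Pb²⁺ > Pb⁴⁺.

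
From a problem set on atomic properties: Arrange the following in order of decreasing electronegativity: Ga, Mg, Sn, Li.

Sn, Ga, Mg, Li

Li is in period 2, group 1; Mg is in period 3, group 2; Ga is in period 4, group 13; Sn is in period 5, group 14.
Electronegativity increases across a period and decreases down a group, tracking effective nuclear charge and atomic size.
These sit on a diagonal, where the across-period and down-group effects partly cancel.
Mg > Li: period and group pull opposite ways; the across-period shift dominates (1.31 vs 0.98).
Ga > Mg: period and group pull opposite ways; the across-period shift dominates (1.81 vs 1.31).
Sn > Ga: the two effects oppose for this pair; the across-period effect wins (1.96 vs 1.81).
Tabulated electronegativity (Pauling): Li 0.98, Mg 1.31, Ga 1.81, Sn 1.96.
So from highest to lowest: Sn > Ga > Mg > Li.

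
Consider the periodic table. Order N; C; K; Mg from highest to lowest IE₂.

The second ionization energy removes an electron from the +1 ion. For each element: N⁺ still has 4 valence electrons; C⁺ still has 3 valence electrons; K⁺ is the bare [Ar] core; Mg⁺ still has 1 valence electron.
Core electrons are held far more tightly than valence electrons, so K tops the IE_2 order.
Valence configurations: N⁺ [He]2s²2p², C⁺ [He]2s²2p¹, Mg⁺ [Ne]3s¹.
Approximate IE_2 values (kJ/mol): N 2856, C 2353, K 3052, Mg 1451.
Putting it together, IE_2: Mg < C < N < K.

K > N > C > Mg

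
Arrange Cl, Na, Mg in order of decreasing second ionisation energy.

Na, Cl, Mg

IE_2 is the cost of taking one more electron from the +1 cation: Cl⁺ still has 6 valence electrons; Na⁺ is the bare [Ne] core; Mg⁺ still has 1 valence electron.
Core electrons are held far more tightly than valence electrons, so Na tops the IE_2 order.
Valence configurations: Cl⁺ [Ne]3s²3p⁴, Mg⁺ [Ne]3s¹.
Tabulated IE_2 (kJ/mol): Cl 2298, Na 4562, Mg 1451.
Putting it together, IE_2: Mg < Cl < Na.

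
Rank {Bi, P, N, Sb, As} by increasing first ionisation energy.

Bi < Sb < As < P < N

N is in period 2, group 15; P is in period 3, group 15; As is in period 4, group 15; Sb is in period 5, group 15; Bi is in period 6, group 15.
First ionization energy rises across a period (greater Z_eff holds electrons more tightly) and falls down a group (valence electrons are farther from the nucleus).
All are in group 15, so first ionization energy increases up the group.
So from lowest to highest: Bi < Sb < As < P < N.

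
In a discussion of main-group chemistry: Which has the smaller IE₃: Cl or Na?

Cl

The third ionization energy removes an electron from the +2 ion. For each element: Cl²⁺ still has 5 valence electrons; Na²⁺ is already 1 electron into the core.
Pulling an electron out of a noble-gas core costs far more than removing a remaining valence electron, so Na sits at the high end of IE_3.
Approximate IE_3 values (kJ/mol): Cl 3822, Na 6910.
Putting it together, IE_3: Cl < Na.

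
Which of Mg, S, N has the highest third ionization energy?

Mg

After 2 electrons have been removed, what remains? Mg²⁺ is the bare [Ne] core; S²⁺ still has 4 valence electrons; N²⁺ still has 3 valence electrons.
Breaking into a closed-shell core is much more expensive than removing a leftover valence electron — Mg has the largest IE_3 here.
Valence configurations: S²⁺ [Ne]3s²3p², N²⁺ [He]2s²2p¹.
Approximate IE_3 values (kJ/mol): Mg 7733, S 3357, N 4578.
Putting it together, IE_3: S < N < Mg.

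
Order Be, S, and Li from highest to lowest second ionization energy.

After 1 electron has been removed, what remains? Be⁺ still has 1 valence electron; S⁺ still has 5 valence electrons; Li⁺ is the bare [He] core.
Breaking into a closed-shell core is much more expensive than removing a leftover valence electron — Li has the largest IE_2 here.
Valence configurations: Be⁺ [He]2s¹, S⁺ [Ne]3s²3p³.
Tabulated IE_2 (kJ/mol): Be 1757, S 2252, Li 7298.
So the second ionization energies run Be < S < Li.

Li > S > Be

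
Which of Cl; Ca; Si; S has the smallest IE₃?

Consider each +2 ion: Cl²⁺ still has 5 valence electrons; Ca²⁺ is the bare [Ar] core; Si²⁺ still has 2 valence electrons; S²⁺ still has 4 valence electrons.
Core electrons are held far more tightly than valence electrons, so Ca tops the IE_3 order.
Valence configurations: Cl²⁺ [Ne]3s²3p³, Si²⁺ [Ne]3s², S²⁺ [Ne]3s²3p².
Approximate IE_3 values (kJ/mol): Cl 3822, Ca 4912, Si 3232, S 3357.
Hence IE_3: Si < S < Cl < Ca.

Si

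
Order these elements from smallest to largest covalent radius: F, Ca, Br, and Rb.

F < Br < Ca < Rb

F is in period 2, group 17; Ca is in period 4, group 2; Br is in period 4, group 17; Rb is in period 5, group 1.
Atomic radius shrinks across a period as nuclear charge pulls the same shell inward, and grows down a group as new shells are added.
These span different periods and groups, so the two trends combine.
Br > F: they share group 17; the group trend gives Br the larger value.
Ca > Br: Ca lies to the left of Br in period 4, so the across-period effect alone puts Ca larger.
Rb > Ca: both effects reinforce here, so Rb is clearly the larger of the two.
For reference (pm): F 64, Ca 171, Br 114, Rb 210.
So from smallest to largest: F < Br < Ca < Rb.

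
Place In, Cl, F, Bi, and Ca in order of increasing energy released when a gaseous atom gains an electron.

Ca, In, Bi, F, Cl

F is in period 2, group 17; Cl is in period 3, group 17; Ca is in period 4, group 2; In is in period 5, group 13; Bi is in period 6, group 15.
EA tends to increase across a period and decrease down a group, though the pattern is less regular than for IE or radius.
These span different periods and groups, so the two trends combine.
In > Ca: period and group pull opposite ways; the across-period shift dominates (29 vs 2 kJ/mol).
Bi > In: the two effects oppose for this pair; the across-period effect wins (91 vs 29 kJ/mol).
F > Bi: both effects reinforce here, so F is clearly the higher of the two.
Cl > F: this pair runs against the simple trend — see the exception note.
Note the exception: Cl has a higher electron affinity than F, contrary to the simple trend — F's small 2p subshell makes the incoming electron feel strong e⁻–e⁻ repulsion, so Cl actually releases more energy on gaining an electron.
For reference (kJ/mol): F 328, Cl 349, Ca 2, In 29, Bi 91.
So from lowest to highest: Ca < In < Bi < F < Cl.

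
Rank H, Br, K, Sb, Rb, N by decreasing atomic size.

Rb, K, Sb, Br, N, H

Across a period the added protons contract the valence shell; down a group each new principal shell makes the atom larger.
These span different periods and groups, so the two trends combine.
N > H: the two effects oppose for this pair; the down-group effect wins (71 vs 32 pm).
Br > N: period and group pull opposite ways; the down-group shift dominates (114 vs 71 pm).
Sb > Br: both effects reinforce here, so Sb is clearly the larger of the two.
K > Sb: period and group pull opposite ways; the across-period shift dominates (196 vs 140 pm).
Rb > K: they share group 1; the group trend gives Rb the larger value.
For reference (pm): H 32, N 71, K 196, Br 114, Rb 210, Sb 140.
So from largest to smallest: Rb > K > Sb > Br > N > H.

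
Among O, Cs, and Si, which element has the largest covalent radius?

Across a period the added protons contract the valence shell; down a group each new principal shell makes the atom larger.
Here both period and group differ, so the two effects have to be weighed against each other.
Si > O: relative to O, both the across-period and down-group shifts push Si's atomic radius up.
Cs > Si: relative to Si, both the across-period and down-group shifts push Cs's atomic radius up.
For reference (pm): O 63, Si 116, Cs 232.
The largest covalent radius among these belongs to Cs.

Cs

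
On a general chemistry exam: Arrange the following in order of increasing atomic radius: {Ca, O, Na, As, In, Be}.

Be is in period 2, group 2; O is in period 2, group 16; Na is in period 3, group 1; Ca is in period 4, group 2; As is in period 4, group 15; In is in period 5, group 13.
Moving right in a period, electrons are added to the same shell under a stronger nuclear pull, so atoms get smaller; moving down, a new shell is opened and atoms get larger.
Here both period and group differ, so the two effects have to be weighed against each other.
Be > O: Be lies to the left of O in period 2, so the across-period effect alone puts Be larger.
As > Be: the two effects oppose for this pair; the down-group effect wins (121 vs 102 pm).
In > As: both effects reinforce here, so In is clearly the larger of the two.
Na > In: period and group pull opposite ways; the across-period shift dominates (155 vs 142 pm).
Ca > Na: period and group pull opposite ways; the down-group shift dominates (171 vs 155 pm).
Approximate values (pm): Be 102, O 63, Na 155, Ca 171, As 121, In 142.
So from smallest to largest: O < Be < As < In < Na < Ca.

O, Be, As, In, Na, Ca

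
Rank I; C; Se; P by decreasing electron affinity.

C is in period 2, group 14; P is in period 3, group 15; Se is in period 4, group 16; I is in period 5, group 17.
Adding an electron releases more energy for atoms nearer the top right (short of the noble gases).
A diagonal step moves right (one effect) and down (the opposite effect) at once.
C > P: the two effects oppose for this pair; the down-group effect wins (122 vs 72 kJ/mol).
Se > C: period and group pull opposite ways; the across-period shift dominates (195 vs 122 kJ/mol).
I > Se: period and group pull opposite ways; the across-period shift dominates (295 vs 195 kJ/mol).
Tabulated electron affinity (kJ/mol): C 122, P 72, Se 195, I 295.
So from highest to lowest: I > Se > C > P.

I, Se, C, P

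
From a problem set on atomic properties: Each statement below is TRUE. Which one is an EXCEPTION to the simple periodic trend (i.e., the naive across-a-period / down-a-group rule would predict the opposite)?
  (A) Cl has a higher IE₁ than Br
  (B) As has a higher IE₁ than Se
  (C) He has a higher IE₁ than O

(B)

The general trend: IE₁ increases across a period and decreases down a group.
(A) Cl (period 3, group 17) vs Br (period 4, group 17): the stated order agrees with the simple trend.
(B) As (period 4, group 15) vs Se (period 4, group 16): the stated order contradicts the simple trend.
(C) He (period 1, group 18) vs O (period 2, group 16): the stated order agrees with the simple trend.
The exception is (B): Se (4p⁴) ionizes more easily than half-filled As (4p³).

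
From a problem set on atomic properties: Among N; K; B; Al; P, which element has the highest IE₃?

After 2 electrons have been removed, what remains? N²⁺ still has 3 valence electrons; K²⁺ is already 1 electron into the core; B²⁺ still has 1 valence electron; Al²⁺ still has 1 valence electron; P²⁺ still has 3 valence electrons.
Usually core removal costs more than valence removal, but here the competition is close: a tightly held n=2 valence electron can cost more to remove than an n=3 core electron, so the actual values have to decide it.
Valence configurations: N²⁺ [He]2s²2p¹, B²⁺ [He]2s¹, Al²⁺ [Ne]3s¹, P²⁺ [Ne]3s²3p¹.
The numbers (kJ/mol): N 4578, K 4420, B 3660, Al 2745, P 2914.
Hence IE_3: Al < P < B < K < N.

N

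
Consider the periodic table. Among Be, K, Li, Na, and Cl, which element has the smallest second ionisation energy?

After 1 electron has been removed, what remains? Be⁺ still has 1 valence electron; K⁺ is the bare [Ar] core; Li⁺ is the bare [He] core; Na⁺ is the bare [Ne] core; Cl⁺ still has 6 valence electrons.
Breaking into a closed-shell core is much more expensive than removing a leftover valence electron — K, Na and Li have the largest IE_2 here.
Valence configurations: Be⁺ [He]2s¹, Cl⁺ [Ne]3s²3p⁴.
Tabulated IE_2 (kJ/mol): Be 1757, K 3052, Li 7298, Na 4562, Cl 2298.
Overall IE_2 order: Be < Cl < K < Na < Li.

Be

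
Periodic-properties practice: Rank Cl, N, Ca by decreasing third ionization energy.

Consider each +2 ion: Cl²⁺ still has 5 valence electrons; N²⁺ still has 3 valence electrons; Ca²⁺ is the bare [Ar] core.
Pulling an electron out of a noble-gas core costs far more than removing a remaining valence electron, so Ca sits at the high end of IE_3.
Valence configurations: Cl²⁺ [Ne]3s²3p³, N²⁺ [He]2s²2p¹.
Approximate IE_3 values (kJ/mol): Cl 3822, N 4578, Ca 4912.
So the third ionization energies run Cl < N < Ca.

Ca > N > Cl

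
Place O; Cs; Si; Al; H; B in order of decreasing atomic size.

Radius decreases left→right (rising Z_eff, same n) and increases top→bottom (higher n).
These span different periods and groups, so the two trends combine.
O > H: period and group pull opposite ways; the down-group shift dominates (63 vs 32 pm).
B > O: B lies to the left of O in period 2, so the across-period effect alone puts B larger.
Si > B: period and group pull opposite ways; the down-group shift dominates (116 vs 85 pm).
Al > Si: both are in period 3; the period trend gives Al the larger value.
Cs > Al: relative to Al, both the across-period and down-group shifts push Cs's atomic radius up.
Approximate values (pm): H 32, B 85, O 63, Al 126, Si 116, Cs 232.
So from largest to smallest: Cs > Al > Si > B > O > H.

Cs > Al > Si > B > O > H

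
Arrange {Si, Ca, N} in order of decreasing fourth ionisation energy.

IE_4 is the cost of taking one more electron from the +3 cation: Si³⁺ still has 1 valence electron; Ca³⁺ is already 1 electron into the core; N³⁺ still has 2 valence electrons.
Usually core removal costs more than valence removal, but here the competition is close: a tightly held n=2 valence electron can cost more to remove than an n=3 core electron, so the actual values have to decide it.
Valence configurations: Si³⁺ [Ne]3s¹, N³⁺ [He]2s².
Approximate IE_4 values (kJ/mol): Si 4356, Ca 6491, N 7475.
Putting it together, IE_4: Si < Ca < N.

N > Ca > Si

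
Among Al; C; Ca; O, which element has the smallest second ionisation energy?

Ca

After 1 electron has been removed, what remains? Al⁺ still has 2 valence electrons; C⁺ still has 3 valence electrons; Ca⁺ still has 1 valence electron; O⁺ still has 5 valence electrons.
All are still removing valence electrons, so compare the +1 ions as you would atoms: IE_2 generally rises across a period (higher Z_eff) and falls down a group (larger shell), subject to the usual subshell exceptions.
Valence configurations: Al⁺ [Ne]3s², C⁺ [He]2s²2p¹, Ca⁺ [Ar]4s¹, O⁺ [He]2s²2p³.
The numbers (kJ/mol): Al 1817, C 2353, Ca 1145, O 3388.
Hence IE_2: Ca < Al < C < O.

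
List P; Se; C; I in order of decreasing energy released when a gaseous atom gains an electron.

C is in period 2, group 14; P is in period 3, group 15; Se is in period 4, group 16; I is in period 5, group 17.
Adding an electron releases more energy for atoms nearer the top right (short of the noble gases).
A diagonal step moves right (one effect) and down (the opposite effect) at once.
C > P: period and group pull opposite ways; the down-group shift dominates (122 vs 72 kJ/mol).
Se > C: period and group pull opposite ways; the across-period shift dominates (195 vs 122 kJ/mol).
I > Se: the two effects oppose for this pair; the across-period effect wins (295 vs 195 kJ/mol).
Tabulated electron affinity (kJ/mol): C 122, P 72, Se 195, I 295.
So from highest to lowest: I > Se > C > P.

I, Se, C, P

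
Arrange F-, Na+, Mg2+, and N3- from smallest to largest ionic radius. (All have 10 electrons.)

Mg2+ < Na+ < F- < N3-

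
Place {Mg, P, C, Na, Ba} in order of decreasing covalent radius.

C is in period 2, group 14; Na is in period 3, group 1; Mg is in period 3, group 2; P is in period 3, group 15; Ba is in period 6, group 2.
Moving right in a period, electrons are added to the same shell under a stronger nuclear pull, so atoms get smaller; moving down, a new shell is opened and atoms get larger.
These span different periods and groups, so the two trends combine.
P > C: period and group pull opposite ways; the down-group shift dominates (111 vs 75 pm).
Mg > P: both are in period 3; the period trend gives Mg the larger value.
Na > Mg: both are in period 3; the period trend gives Na the larger value.
Ba > Na: period and group pull opposite ways; the down-group shift dominates (196 vs 155 pm).
Tabulated atomic radius (pm): C 75, Na 155, Mg 139, P 111, Ba 196.
So from largest to smallest: Ba > Na > Mg > P > C.

Ba > Na > Mg > P > C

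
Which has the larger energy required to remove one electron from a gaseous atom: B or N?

N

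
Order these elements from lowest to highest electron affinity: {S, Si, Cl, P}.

Si is in period 3, group 14; P is in period 3, group 15; S is in period 3, group 16; Cl is in period 3, group 17.
Electron affinity generally becomes more exothermic across a period toward the halogens and less exothermic down a group.
All lie in period 3; the across-period trend (electron affinity increases left to right) applies, with the exception below.
Note the exception: Si has a higher electron affinity than P, contrary to the simple trend — adding an electron to P's half-filled 3p³ is unfavourable, so Si (3p²) has the more exothermic EA.
Approximate values (kJ/mol): Si 134, P 72, S 200, Cl 349.
So from lowest to highest: P < Si < S < Cl.

P, Si, S, Cl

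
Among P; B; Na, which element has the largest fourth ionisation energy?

B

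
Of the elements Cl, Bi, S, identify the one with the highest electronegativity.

Cl

S is in period 3, group 16; Cl is in period 3, group 17; Bi is in period 6, group 15.
Electronegativity increases across a period and decreases down a group, tracking effective nuclear charge and atomic size.
Neither a single period nor a single group — weigh both effects.
S > Bi: relative to Bi, both the across-period and down-group shifts push S's electronegativity up.
Cl > S: Cl lies to the right of S in period 3, so the across-period effect alone puts Cl higher.
Tabulated electronegativity (Pauling): S 2.58, Cl 3.16, Bi 2.02.
The highest electronegativity among these belongs to Cl.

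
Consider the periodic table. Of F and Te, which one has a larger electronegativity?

F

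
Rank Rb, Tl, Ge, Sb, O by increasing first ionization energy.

Rb < Tl < Ge < Sb < O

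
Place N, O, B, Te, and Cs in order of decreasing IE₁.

N, O, Te, B, Cs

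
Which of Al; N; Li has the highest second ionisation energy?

Li

IE_2 is the cost of taking one more electron from the +1 cation: Al⁺ still has 2 valence electrons; N⁺ still has 4 valence electrons; Li⁺ is the bare [He] core.
Core electrons are held far more tightly than valence electrons, so Li tops the IE_2 order.
Valence configurations: Al⁺ [Ne]3s², N⁺ [He]2s²2p².
Approximate IE_2 values (kJ/mol): Al 1817, N 2856, Li 7298.
Hence IE_2: Al < N < Li.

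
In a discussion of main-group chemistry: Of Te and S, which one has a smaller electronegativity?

S is in period 3, group 16; Te is in period 5, group 16.
Atoms toward the upper right of the periodic table pull bonding electrons most strongly.
All are in group 16, so electronegativity increases up the group.
So Te has the smaller electronegativity (Te < S).

Te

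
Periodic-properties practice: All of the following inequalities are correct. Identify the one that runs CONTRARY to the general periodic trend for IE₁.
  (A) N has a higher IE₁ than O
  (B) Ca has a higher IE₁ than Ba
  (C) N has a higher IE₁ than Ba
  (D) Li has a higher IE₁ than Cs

The general trend: IE₁ increases across a period and decreases down a group.
(A) N (period 2, group 15) vs O (period 2, group 16): the stated order contradicts the simple trend.
(B) Ca (period 4, group 2) vs Ba (period 6, group 2): the stated order agrees with the simple trend.
(C) N (period 2, group 15) vs Ba (period 6, group 2): the stated order agrees with the simple trend.
(D) Li (period 2, group 1) vs Cs (period 6, group 1): the stated order agrees with the simple trend.
The exception is (A): pairing an electron in O's 2p⁴ costs repulsion energy, so O ionizes more easily than half-filled N (2p³).

(A)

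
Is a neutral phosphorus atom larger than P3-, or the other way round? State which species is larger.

Forming P3- adds 3 electrons to P. More electron–electron repulsion in the same shell, with unchanged nuclear charge, lets the cloud expand.
An anion is larger than its parent atom: P3- > P.

P3-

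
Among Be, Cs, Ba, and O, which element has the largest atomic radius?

Cs

Be is in period 2, group 2; O is in period 2, group 16; Cs is in period 6, group 1; Ba is in period 6, group 2.
Radius decreases left→right (rising Z_eff, same n) and increases top→bottom (higher n).
Here both period and group differ, so the two effects have to be weighed against each other.
Be > O: both are in period 2; the period trend gives Be the larger value.
Ba > Be: Ba sits below Be in group 2, so the down-group effect alone puts Ba larger.
Cs > Ba: Cs lies to the left of Ba in period 6, so the across-period effect alone puts Cs larger.
For reference (pm): Be 102, O 63, Cs 232, Ba 196.
The largest atomic radius among these belongs to Cs.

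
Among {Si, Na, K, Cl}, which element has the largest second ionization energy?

The second ionization energy removes an electron from the +1 ion. For each element: Si⁺ still has 3 valence electrons; Na⁺ is the bare [Ne] core; K⁺ is the bare [Ar] core; Cl⁺ still has 6 valence electrons.
Breaking into a closed-shell core is much more expensive than removing a leftover valence electron — K and Na have the largest IE_2 here.
Valence configurations: Si⁺ [Ne]3s²3p¹, Cl⁺ [Ne]3s²3p⁴.
Tabulated IE_2 (kJ/mol): Si 1577, Na 4562, K 3052, Cl 2298.
Hence IE_2: Si < Cl < K < Na.

Na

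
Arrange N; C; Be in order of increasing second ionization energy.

Be < C < N

IE_2 is the cost of taking one more electron from the +1 cation: N⁺ still has 4 valence electrons; C⁺ still has 3 valence electrons; Be⁺ still has 1 valence electron.
All are still removing valence electrons, so compare the +1 ions as you would atoms: IE_2 generally rises across a period (higher Z_eff) and falls down a group (larger shell), subject to the usual subshell exceptions.
Valence configurations: N⁺ [He]2s²2p², C⁺ [He]2s²2p¹, Be⁺ [He]2s¹.
Tabulated IE_2 (kJ/mol): N 2856, C 2353, Be 1757.
So the second ionization energies run Be < C < N.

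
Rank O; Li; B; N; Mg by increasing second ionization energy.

Mg, B, N, O, Li

After 1 electron has been removed, what remains? O⁺ still has 5 valence electrons; Li⁺ is the bare [He] core; B⁺ still has 2 valence electrons; N⁺ still has 4 valence electrons; Mg⁺ still has 1 valence electron.
Breaking into a closed-shell core is much more expensive than removing a leftover valence electron — Li has the largest IE_2 here.
Valence configurations: O⁺ [He]2s²2p³, B⁺ [He]2s², N⁺ [He]2s²2p², Mg⁺ [Ne]3s¹.
Tabulated IE_2 (kJ/mol): O 3388, Li 7298, B 2427, N 2856, Mg 1451.
So the second ionization energies run Mg < B < N < O < Li.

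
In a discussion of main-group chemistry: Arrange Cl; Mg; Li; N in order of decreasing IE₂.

IE_2 is the cost of taking one more electron from the +1 cation: Cl⁺ still has 6 valence electrons; Mg⁺ still has 1 valence electron; Li⁺ is the bare [He] core; N⁺ still has 4 valence electrons.
Pulling an electron out of a noble-gas core costs far more than removing a remaining valence electron, so Li sits at the high end of IE_2.
Valence configurations: Cl⁺ [Ne]3s²3p⁴, Mg⁺ [Ne]3s¹, N⁺ [He]2s²2p².
Approximate IE_2 values (kJ/mol): Cl 2298, Mg 1451, Li 7298, N 2856.
Hence IE_2: Mg < Cl < N < Li.

Li > N > Cl > Mg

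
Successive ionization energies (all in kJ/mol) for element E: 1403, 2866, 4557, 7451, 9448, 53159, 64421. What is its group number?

Look for the largest jump between consecutive ionization energies: IE6/IE5 ≈ 5.6, far larger than any earlier ratio.
That jump marks the point where a core electron is being removed. So the atom has 5 valence electrons.
A main-group element with 5 valence electrons is in group 15.

Group 15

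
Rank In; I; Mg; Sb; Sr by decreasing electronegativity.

Mg is in period 3, group 2; Sr is in period 5, group 2; In is in period 5, group 13; Sb is in period 5, group 15; I is in period 5, group 17.
EN rises left→right (higher Z_eff, smaller atoms) and falls top→bottom (larger, more shielded atoms).
Neither a single period nor a single group — weigh both effects.
Mg > Sr: they share group 2; the group trend gives Mg the larger value.
In > Mg: the two effects oppose for this pair; the across-period effect wins (1.78 vs 1.31).
Sb > In: Sb lies to the right of In in period 5, so the across-period effect alone puts Sb higher.
I > Sb: both are in period 5; the period trend gives I the larger value.
Approximate values (Pauling): Mg 1.31, Sr 0.95, In 1.78, Sb 2.05, I 2.66.
So from highest to lowest: I > Sb > In > Mg > Sr.

I, Sb, In, Mg, Sr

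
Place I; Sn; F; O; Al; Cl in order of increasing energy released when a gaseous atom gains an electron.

O is in period 2, group 16; F is in period 2, group 17; Al is in period 3, group 13; Cl is in period 3, group 17; Sn is in period 5, group 14; I is in period 5, group 17.
Electron affinity generally becomes more exothermic across a period toward the halogens and less exothermic down a group.
Here both period and group differ, so the two effects have to be weighed against each other.
Sn > Al: the two effects oppose for this pair; the across-period effect wins (107 vs 42 kJ/mol).
O > Sn: both effects reinforce here, so O is clearly the higher of the two.
I > O: the two effects oppose for this pair; the across-period effect wins (295 vs 141 kJ/mol).
F > I: F sits above I in group 17, so the down-group effect alone puts F higher.
Cl > F: this pair runs against the simple trend — see the exception note.
Note the exception: Cl has a higher electron affinity than F, contrary to the simple trend — F's small 2p subshell makes the incoming electron feel strong e⁻–e⁻ repulsion, so Cl actually releases more energy on gaining an electron.
Tabulated electron affinity (kJ/mol): O 141, F 328, Al 42, Cl 349, Sn 107, I 295.
So from lowest to highest: Al < Sn < O < I < F < Cl.

Al < Sn < O < I < F < Cl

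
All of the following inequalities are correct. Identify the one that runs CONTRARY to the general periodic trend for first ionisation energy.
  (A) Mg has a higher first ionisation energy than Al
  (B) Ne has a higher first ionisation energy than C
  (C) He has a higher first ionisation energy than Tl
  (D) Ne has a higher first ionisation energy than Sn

The general trend: first ionisation energy increases across a period and decreases down a group.
(A) Mg (period 3, group 2) vs Al (period 3, group 13): the stated order contradicts the simple trend.
(B) Ne (period 2, group 18) vs C (period 2, group 14): the stated order agrees with the simple trend.
(C) He (period 1, group 18) vs Tl (period 6, group 13): the stated order agrees with the simple trend.
(D) Ne (period 2, group 18) vs Sn (period 5, group 14): the stated order agrees with the simple trend.
The exception is (A): Al's single 3p electron is easier to remove than one from Mg's filled 3s².

(A)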